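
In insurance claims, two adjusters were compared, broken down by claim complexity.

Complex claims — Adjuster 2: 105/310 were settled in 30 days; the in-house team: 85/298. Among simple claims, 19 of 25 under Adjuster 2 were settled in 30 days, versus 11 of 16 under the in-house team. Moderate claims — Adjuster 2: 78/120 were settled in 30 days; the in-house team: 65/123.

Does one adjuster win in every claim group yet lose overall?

No

Complex: Adjuster 2 105/310 = 33.9%, the in-house team 85/298 = 28.5% → Adjuster 2
Simple: Adjuster 2 19/25 = 76.0%, the in-house team 11/16 = 68.8% → Adjuster 2
Moderate: Adjuster 2 78/120 = 65.0%, the in-house team 65/123 = 52.8% → Adjuster 2
Overall: Adjuster 2 202/455 = 44.4%, the in-house team 161/437 = 36.8% → Adjuster 2
Adjuster 2 wins overall and in every claim group — no reversal.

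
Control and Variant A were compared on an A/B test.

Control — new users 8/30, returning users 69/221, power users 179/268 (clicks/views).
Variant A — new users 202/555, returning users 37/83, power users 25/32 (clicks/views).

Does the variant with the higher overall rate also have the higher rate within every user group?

New users: Control 8/30 = 26.7%, Variant A 202/555 = 36.4% → Variant A
Returning users: Control 69/221 = 31.2%, Variant A 37/83 = 44.6% → Variant A
Power users: Control 179/268 = 66.8%, Variant A 25/32 = 78.1% → Variant A
Overall: Control 256/519 = 49.3%, Variant A 264/670 = 39.4% → Control
Variant A wins each user group but Control wins overall — the comparison reverses. Variant A's views skew toward new users, which has a lower base rate.

No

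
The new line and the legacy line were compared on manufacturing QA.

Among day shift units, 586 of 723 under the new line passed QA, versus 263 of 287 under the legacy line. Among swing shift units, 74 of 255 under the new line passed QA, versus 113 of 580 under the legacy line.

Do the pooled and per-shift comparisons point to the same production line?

No

Day shift: the new line 586/723 = 81.1%, the legacy line 263/287 = 91.6% → the legacy line
Swing shift: the new line 74/255 = 29.0%, the legacy line 113/580 = 19.5% → the new line
Overall: the new line 660/978 = 67.5%, the legacy line 376/867 = 43.4% → the new line
Neither sweeps: the new line wins 1 of 2 groups, the legacy line wins 1. The new line wins overall but not every group — no Simpson reversal.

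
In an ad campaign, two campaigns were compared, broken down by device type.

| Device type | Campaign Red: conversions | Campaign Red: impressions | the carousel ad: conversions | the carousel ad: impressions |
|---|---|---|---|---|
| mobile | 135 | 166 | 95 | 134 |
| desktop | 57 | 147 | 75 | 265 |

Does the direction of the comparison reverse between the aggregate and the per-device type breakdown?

No

Mobile: Campaign Red 135/166 = 81.3%, the carousel ad 95/134 = 70.9% → Campaign Red
Desktop: Campaign Red 57/147 = 38.8%, the carousel ad 75/265 = 28.3% → Campaign Red
Overall: Campaign Red 192/313 = 61.3%, the carousel ad 170/399 = 42.6% → Campaign Red
Campaign Red wins overall and in every device group — no reversal.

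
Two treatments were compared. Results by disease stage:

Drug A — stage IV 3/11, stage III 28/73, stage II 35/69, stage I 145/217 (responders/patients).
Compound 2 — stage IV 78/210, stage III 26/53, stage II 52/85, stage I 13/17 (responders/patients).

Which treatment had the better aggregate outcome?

Drug A

Stage IV: Drug A 3/11 = 27.3%, Compound 2 78/210 = 37.1% → Compound 2
Stage III: Drug A 28/73 = 38.4%, Compound 2 26/53 = 49.1% → Compound 2
Stage II: Drug A 35/69 = 50.7%, Compound 2 52/85 = 61.2% → Compound 2
Stage I: Drug A 145/217 = 66.8%, Compound 2 13/17 = 76.5% → Compound 2
Overall: Drug A 211/370 = 57.0%, Compound 2 169/365 = 46.3% → Drug A
(Compound 2 wins every disease group but Drug A wins overall — Compound 2's patients skew toward the low-rate stage IV group.)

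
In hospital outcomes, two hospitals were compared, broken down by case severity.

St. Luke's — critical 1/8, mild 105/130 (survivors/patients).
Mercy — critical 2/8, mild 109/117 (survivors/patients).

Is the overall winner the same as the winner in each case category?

Critical: St. Luke's 1/8 = 12.5%, Mercy 2/8 = 25.0% → Mercy
Mild: St. Luke's 105/130 = 80.8%, Mercy 109/117 = 93.2% → Mercy
Overall: St. Luke's 106/138 = 76.8%, Mercy 111/125 = 88.8% → Mercy
Mercy wins overall and in every case group — no reversal.

Yes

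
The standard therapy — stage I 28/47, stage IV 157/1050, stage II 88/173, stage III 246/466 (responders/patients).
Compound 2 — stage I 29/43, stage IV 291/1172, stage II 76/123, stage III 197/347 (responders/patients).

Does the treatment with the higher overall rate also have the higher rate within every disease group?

Yes

Stage I: the standard therapy 28/47 = 59.6%, Compound 2 29/43 = 67.4% → Compound 2
Stage IV: the standard therapy 157/1050 = 15.0%, Compound 2 291/1172 = 24.8% → Compound 2
Stage II: the standard therapy 88/173 = 50.9%, Compound 2 76/123 = 61.8% → Compound 2
Stage III: the standard therapy 246/466 = 52.8%, Compound 2 197/347 = 56.8% → Compound 2
Overall: the standard therapy 519/1736 = 29.9%, Compound 2 593/1685 = 35.2% → Compound 2
Compound 2 wins overall and in every disease group — no reversal.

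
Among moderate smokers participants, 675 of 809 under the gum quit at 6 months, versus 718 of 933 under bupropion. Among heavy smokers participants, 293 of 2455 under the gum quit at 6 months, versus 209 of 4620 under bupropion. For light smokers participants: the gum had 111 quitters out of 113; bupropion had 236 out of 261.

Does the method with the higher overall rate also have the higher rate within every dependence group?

Moderate smokers: the gum 675/809 = 83.4%, bupropion 718/933 = 77.0% → the gum
Heavy smokers: the gum 293/2455 = 11.9%, bupropion 209/4620 = 4.5% → the gum
Light smokers: the gum 111/113 = 98.2%, bupropion 236/261 = 90.4% → the gum
Overall: the gum 1079/3377 = 32.0%, bupropion 1163/5814 = 20.0% → the gum
The gum wins overall and in every dependence group — no reversal.

Yes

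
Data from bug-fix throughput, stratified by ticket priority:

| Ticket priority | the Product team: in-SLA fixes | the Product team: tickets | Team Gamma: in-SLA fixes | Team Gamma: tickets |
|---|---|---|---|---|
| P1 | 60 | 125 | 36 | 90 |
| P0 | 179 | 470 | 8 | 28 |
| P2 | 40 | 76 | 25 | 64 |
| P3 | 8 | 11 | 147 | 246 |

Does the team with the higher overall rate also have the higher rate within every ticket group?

No

P1: the Product team 60/125 = 48.0%, Team Gamma 36/90 = 40.0% → the Product team
P0: the Product team 179/470 = 38.1%, Team Gamma 8/28 = 28.6% → the Product team
P2: the Product team 40/76 = 52.6%, Team Gamma 25/64 = 39.1% → the Product team
P3: the Product team 8/11 = 72.7%, Team Gamma 147/246 = 59.8% → the Product team
Overall: the Product team 287/682 = 42.1%, Team Gamma 216/428 = 50.5% → Team Gamma
The Product team wins each ticket group but Team Gamma wins overall — the comparison reverses. The Product team's tickets skew toward P0, which has a lower base rate.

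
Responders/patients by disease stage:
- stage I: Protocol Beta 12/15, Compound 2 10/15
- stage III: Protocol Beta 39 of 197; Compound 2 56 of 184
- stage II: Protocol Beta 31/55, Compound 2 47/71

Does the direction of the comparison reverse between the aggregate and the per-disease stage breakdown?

No

Stage I: Protocol Beta 12/15 = 80.0%, Compound 2 10/15 = 66.7% → Protocol Beta
Stage III: Protocol Beta 39/197 = 19.8%, Compound 2 56/184 = 30.4% → Compound 2
Stage II: Protocol Beta 31/55 = 56.4%, Compound 2 47/71 = 66.2% → Compound 2
Overall: Protocol Beta 82/267 = 30.7%, Compound 2 113/270 = 41.9% → Compound 2
Neither sweeps: Protocol Beta wins 1 of 3 groups, Compound 2 wins 2. Compound 2 wins overall but not every group — no Simpson reversal.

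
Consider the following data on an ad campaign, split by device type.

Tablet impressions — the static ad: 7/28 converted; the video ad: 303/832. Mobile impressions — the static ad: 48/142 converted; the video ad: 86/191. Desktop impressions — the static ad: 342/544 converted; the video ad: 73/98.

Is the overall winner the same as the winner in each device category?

Tablet: the static ad 7/28 = 25.0%, the video ad 303/832 = 36.4% → the video ad
Mobile: the static ad 48/142 = 33.8%, the video ad 86/191 = 45.0% → the video ad
Desktop: the static ad 342/544 = 62.9%, the video ad 73/98 = 74.5% → the video ad
Overall: the static ad 397/714 = 55.6%, the video ad 462/1121 = 41.2% → the static ad
The video ad wins each device group but the static ad wins overall — the comparison reverses. The video ad's impressions skew toward tablet, which has a lower base rate.

No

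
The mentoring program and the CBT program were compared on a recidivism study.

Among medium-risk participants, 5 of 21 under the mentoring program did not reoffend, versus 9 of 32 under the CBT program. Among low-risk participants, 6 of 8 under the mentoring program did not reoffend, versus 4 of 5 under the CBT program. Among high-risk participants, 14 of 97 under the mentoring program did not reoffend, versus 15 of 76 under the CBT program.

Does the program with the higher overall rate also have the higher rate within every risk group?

Medium-risk: the mentoring program 5/21 = 23.8%, the CBT program 9/32 = 28.1% → the CBT program
Low-risk: the mentoring program 6/8 = 75.0%, the CBT program 4/5 = 80.0% → the CBT program
High-risk: the mentoring program 14/97 = 14.4%, the CBT program 15/76 = 19.7% → the CBT program
Overall: the mentoring program 25/126 = 19.8%, the CBT program 28/113 = 24.8% → the CBT program
The CBT program wins overall and in every risk group — no reversal.

Yes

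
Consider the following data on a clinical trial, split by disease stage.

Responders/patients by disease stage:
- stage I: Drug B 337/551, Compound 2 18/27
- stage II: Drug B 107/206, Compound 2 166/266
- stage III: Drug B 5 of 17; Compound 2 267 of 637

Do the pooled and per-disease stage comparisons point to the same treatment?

Stage I: Drug B 337/551 = 61.2%, Compound 2 18/27 = 66.7% → Compound 2
Stage II: Drug B 107/206 = 51.9%, Compound 2 166/266 = 62.4% → Compound 2
Stage III: Drug B 5/17 = 29.4%, Compound 2 267/637 = 41.9% → Compound 2
Overall: Drug B 449/774 = 58.0%, Compound 2 451/930 = 48.5% → Drug B
Compound 2 wins each disease group but Drug B wins overall — the comparison reverses. Compound 2's patients skew toward stage III, which has a lower base rate.

No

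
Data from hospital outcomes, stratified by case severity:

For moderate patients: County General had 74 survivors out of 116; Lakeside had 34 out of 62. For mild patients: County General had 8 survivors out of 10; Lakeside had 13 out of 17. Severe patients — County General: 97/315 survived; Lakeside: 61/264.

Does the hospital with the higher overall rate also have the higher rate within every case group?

Yes

Moderate: County General 74/116 = 63.8%, Lakeside 34/62 = 54.8% → County General
Mild: County General 8/10 = 80.0%, Lakeside 13/17 = 76.5% → County General
Severe: County General 97/315 = 30.8%, Lakeside 61/264 = 23.1% → County General
Overall: County General 179/441 = 40.6%, Lakeside 108/343 = 31.5% → County General
County General wins overall and in every case group — no reversal.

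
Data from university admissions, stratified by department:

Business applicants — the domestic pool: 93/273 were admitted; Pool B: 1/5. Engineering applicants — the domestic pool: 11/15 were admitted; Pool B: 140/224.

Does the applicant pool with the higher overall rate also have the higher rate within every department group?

Business: the domestic pool 93/273 = 34.1%, Pool B 1/5 = 20.0% → the domestic pool
Engineering: the domestic pool 11/15 = 73.3%, Pool B 140/224 = 62.5% → the domestic pool
Overall: the domestic pool 104/288 = 36.1%, Pool B 141/229 = 61.6% → Pool B
The domestic pool wins each department group but Pool B wins overall — the comparison reverses. The domestic pool's applicants skew toward Business, which has a lower base rate.

No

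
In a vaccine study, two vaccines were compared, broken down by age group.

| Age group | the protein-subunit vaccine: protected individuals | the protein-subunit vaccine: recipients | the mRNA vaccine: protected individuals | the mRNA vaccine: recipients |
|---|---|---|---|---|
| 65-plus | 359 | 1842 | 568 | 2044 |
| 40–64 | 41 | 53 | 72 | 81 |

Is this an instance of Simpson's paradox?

No

65-plus: the protein-subunit vaccine 359/1842 = 19.5%, the mRNA vaccine 568/2044 = 27.8% → the mRNA vaccine
40–64: the protein-subunit vaccine 41/53 = 77.4%, the mRNA vaccine 72/81 = 88.9% → the mRNA vaccine
Overall: the protein-subunit vaccine 400/1895 = 21.1%, the mRNA vaccine 640/2125 = 30.1% → the mRNA vaccine
The mRNA vaccine wins overall and in every age group — no reversal.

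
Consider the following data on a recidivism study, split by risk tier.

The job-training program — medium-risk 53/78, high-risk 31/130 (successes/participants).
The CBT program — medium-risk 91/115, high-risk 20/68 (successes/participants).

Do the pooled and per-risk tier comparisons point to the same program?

Medium-risk: the job-training program 53/78 = 67.9%, the CBT program 91/115 = 79.1% → the CBT program
High-risk: the job-training program 31/130 = 23.8%, the CBT program 20/68 = 29.4% → the CBT program
Overall: the job-training program 84/208 = 40.4%, the CBT program 111/183 = 60.7% → the CBT program
The CBT program wins overall and in every risk group — no reversal.

Yes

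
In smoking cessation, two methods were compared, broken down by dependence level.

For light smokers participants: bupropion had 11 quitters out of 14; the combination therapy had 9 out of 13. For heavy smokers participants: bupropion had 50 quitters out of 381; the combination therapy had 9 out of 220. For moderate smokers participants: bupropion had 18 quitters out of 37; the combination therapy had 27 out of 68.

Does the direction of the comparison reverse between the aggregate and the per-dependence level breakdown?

Light smokers: bupropion 11/14 = 78.6%, the combination therapy 9/13 = 69.2% → bupropion
Heavy smokers: bupropion 50/381 = 13.1%, the combination therapy 9/220 = 4.1% → bupropion
Moderate smokers: bupropion 18/37 = 48.6%, the combination therapy 27/68 = 39.7% → bupropion
Overall: bupropion 79/432 = 18.3%, the combination therapy 45/301 = 15.0% → bupropion
Bupropion wins overall and in every dependence group — no reversal.

No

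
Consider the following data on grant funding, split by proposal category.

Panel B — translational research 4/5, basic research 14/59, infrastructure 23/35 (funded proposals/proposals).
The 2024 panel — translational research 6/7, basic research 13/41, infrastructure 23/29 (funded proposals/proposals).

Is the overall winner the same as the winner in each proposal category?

Yes

Translational research: Panel B 4/5 = 80.0%, the 2024 panel 6/7 = 85.7% → the 2024 panel
Basic research: Panel B 14/59 = 23.7%, the 2024 panel 13/41 = 31.7% → the 2024 panel
Infrastructure: Panel B 23/35 = 65.7%, the 2024 panel 23/29 = 79.3% → the 2024 panel
Overall: Panel B 41/99 = 41.4%, the 2024 panel 42/77 = 54.5% → the 2024 panel
The 2024 panel wins overall and in every proposal group — no reversal.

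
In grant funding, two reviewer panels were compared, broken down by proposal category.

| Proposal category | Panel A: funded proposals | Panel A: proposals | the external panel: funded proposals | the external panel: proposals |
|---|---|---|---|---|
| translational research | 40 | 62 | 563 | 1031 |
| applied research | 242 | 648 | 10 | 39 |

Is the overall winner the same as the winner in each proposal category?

Translational research: Panel A 40/62 = 64.5%, the external panel 563/1031 = 54.6% → Panel A
Applied research: Panel A 242/648 = 37.3%, the external panel 10/39 = 25.6% → Panel A
Overall: Panel A 282/710 = 39.7%, the external panel 573/1070 = 53.6% → the external panel
Panel A wins each proposal group but the external panel wins overall — the comparison reverses. Panel A's proposals skew toward applied research, which has a lower base rate.

No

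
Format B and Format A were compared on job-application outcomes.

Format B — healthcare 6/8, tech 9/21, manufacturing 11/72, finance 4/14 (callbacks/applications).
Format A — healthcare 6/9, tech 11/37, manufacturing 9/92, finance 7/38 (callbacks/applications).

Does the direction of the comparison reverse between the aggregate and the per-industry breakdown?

Healthcare: Format B 6/8 = 75.0%, Format A 6/9 = 66.7% → Format B
Tech: Format B 9/21 = 42.9%, Format A 11/37 = 29.7% → Format B
Manufacturing: Format B 11/72 = 15.3%, Format A 9/92 = 9.8% → Format B
Finance: Format B 4/14 = 28.6%, Format A 7/38 = 18.4% → Format B
Overall: Format B 30/115 = 26.1%, Format A 33/176 = 18.8% → Format B
Format B wins overall and in every industry group — no reversal.

No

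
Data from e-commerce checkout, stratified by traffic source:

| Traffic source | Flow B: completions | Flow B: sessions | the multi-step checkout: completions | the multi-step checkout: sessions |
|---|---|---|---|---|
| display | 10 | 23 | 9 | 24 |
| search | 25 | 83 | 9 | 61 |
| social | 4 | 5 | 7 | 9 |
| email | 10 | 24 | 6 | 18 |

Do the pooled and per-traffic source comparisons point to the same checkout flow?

Yes

Display: Flow B 10/23 = 43.5%, the multi-step checkout 9/24 = 37.5% → Flow B
Search: Flow B 25/83 = 30.1%, the multi-step checkout 9/61 = 14.8% → Flow B
Social: Flow B 4/5 = 80.0%, the multi-step checkout 7/9 = 77.8% → Flow B
Email: Flow B 10/24 = 41.7%, the multi-step checkout 6/18 = 33.3% → Flow B
Overall: Flow B 49/135 = 36.3%, the multi-step checkout 31/112 = 27.7% → Flow B
Flow B wins overall and in every traffic group — no reversal.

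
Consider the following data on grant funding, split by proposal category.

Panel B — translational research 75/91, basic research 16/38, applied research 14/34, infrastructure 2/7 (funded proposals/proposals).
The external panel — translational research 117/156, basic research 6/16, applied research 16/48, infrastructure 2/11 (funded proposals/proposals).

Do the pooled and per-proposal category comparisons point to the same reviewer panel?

Yes

Translational research: Panel B 75/91 = 82.4%, the external panel 117/156 = 75.0% → Panel B
Basic research: Panel B 16/38 = 42.1%, the external panel 6/16 = 37.5% → Panel B
Applied research: Panel B 14/34 = 41.2%, the external panel 16/48 = 33.3% → Panel B
Infrastructure: Panel B 2/7 = 28.6%, the external panel 2/11 = 18.2% → Panel B
Overall: Panel B 107/170 = 62.9%, the external panel 141/231 = 61.0% → Panel B
Panel B wins overall and in every proposal group — no reversal.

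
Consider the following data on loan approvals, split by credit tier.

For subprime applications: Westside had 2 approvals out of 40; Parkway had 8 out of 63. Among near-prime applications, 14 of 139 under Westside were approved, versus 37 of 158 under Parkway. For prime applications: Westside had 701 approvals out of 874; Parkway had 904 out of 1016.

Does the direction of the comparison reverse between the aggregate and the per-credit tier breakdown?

No

Subprime: Westside 2/40 = 5.0%, Parkway 8/63 = 12.7% → Parkway
Near-prime: Westside 14/139 = 10.1%, Parkway 37/158 = 23.4% → Parkway
Prime: Westside 701/874 = 80.2%, Parkway 904/1016 = 89.0% → Parkway
Overall: Westside 717/1053 = 68.1%, Parkway 949/1237 = 76.7% → Parkway
Parkway wins overall and in every credit group — no reversal.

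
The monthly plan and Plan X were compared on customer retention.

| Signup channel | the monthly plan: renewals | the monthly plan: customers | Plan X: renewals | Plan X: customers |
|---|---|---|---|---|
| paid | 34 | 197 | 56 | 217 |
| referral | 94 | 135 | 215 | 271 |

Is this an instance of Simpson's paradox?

No

Paid: the monthly plan 34/197 = 17.3%, Plan X 56/217 = 25.8% → Plan X
Referral: the monthly plan 94/135 = 69.6%, Plan X 215/271 = 79.3% → Plan X
Overall: the monthly plan 128/332 = 38.6%, Plan X 271/488 = 55.5% → Plan X
Plan X wins overall and in every signup group — no reversal.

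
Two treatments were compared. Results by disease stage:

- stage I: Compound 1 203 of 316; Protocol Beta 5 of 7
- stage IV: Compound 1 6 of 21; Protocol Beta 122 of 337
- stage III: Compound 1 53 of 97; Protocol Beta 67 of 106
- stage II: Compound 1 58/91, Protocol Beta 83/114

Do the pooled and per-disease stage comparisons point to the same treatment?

No

Stage I: Compound 1 203/316 = 64.2%, Protocol Beta 5/7 = 71.4% → Protocol Beta
Stage IV: Compound 1 6/21 = 28.6%, Protocol Beta 122/337 = 36.2% → Protocol Beta
Stage III: Compound 1 53/97 = 54.6%, Protocol Beta 67/106 = 63.2% → Protocol Beta
Stage II: Compound 1 58/91 = 63.7%, Protocol Beta 83/114 = 72.8% → Protocol Beta
Overall: Compound 1 320/525 = 61.0%, Protocol Beta 277/564 = 49.1% → Compound 1
Protocol Beta wins each disease group but Compound 1 wins overall — the comparison reverses. Protocol Beta's patients skew toward stage IV, which has a lower base rate.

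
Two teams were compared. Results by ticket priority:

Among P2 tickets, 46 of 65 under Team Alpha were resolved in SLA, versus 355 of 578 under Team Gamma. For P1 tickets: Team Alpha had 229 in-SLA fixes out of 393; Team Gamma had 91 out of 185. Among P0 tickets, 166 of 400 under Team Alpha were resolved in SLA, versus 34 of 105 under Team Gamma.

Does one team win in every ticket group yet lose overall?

P2: Team Alpha 46/65 = 70.8%, Team Gamma 355/578 = 61.4% → Team Alpha
P1: Team Alpha 229/393 = 58.3%, Team Gamma 91/185 = 49.2% → Team Alpha
P0: Team Alpha 166/400 = 41.5%, Team Gamma 34/105 = 32.4% → Team Alpha
Overall: Team Alpha 441/858 = 51.4%, Team Gamma 480/868 = 55.3% → Team Gamma
Team Alpha wins each ticket group but Team Gamma wins overall — the comparison reverses. Team Alpha's tickets skew toward P0, which has a lower base rate.

Yes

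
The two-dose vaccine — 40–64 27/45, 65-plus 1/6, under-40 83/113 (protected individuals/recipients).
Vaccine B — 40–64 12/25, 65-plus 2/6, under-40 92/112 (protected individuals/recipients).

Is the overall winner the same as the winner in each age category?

40–64: the two-dose vaccine 27/45 = 60.0%, Vaccine B 12/25 = 48.0% → the two-dose vaccine
65-plus: the two-dose vaccine 1/6 = 16.7%, Vaccine B 2/6 = 33.3% → Vaccine B
Under-40: the two-dose vaccine 83/113 = 73.5%, Vaccine B 92/112 = 82.1% → Vaccine B
Overall: the two-dose vaccine 111/164 = 67.7%, Vaccine B 106/143 = 74.1% → Vaccine B
Neither sweeps: the two-dose vaccine wins 1 of 3 groups, Vaccine B wins 2. Vaccine B wins overall but not every group — no Simpson reversal.

No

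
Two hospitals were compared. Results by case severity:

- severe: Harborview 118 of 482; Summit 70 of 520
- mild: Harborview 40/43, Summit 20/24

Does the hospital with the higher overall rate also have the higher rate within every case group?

Yes

Severe: Harborview 118/482 = 24.5%, Summit 70/520 = 13.5% → Harborview
Mild: Harborview 40/43 = 93.0%, Summit 20/24 = 83.3% → Harborview
Overall: Harborview 158/525 = 30.1%, Summit 90/544 = 16.5% → Harborview
Harborview wins overall and in every case group — no reversal.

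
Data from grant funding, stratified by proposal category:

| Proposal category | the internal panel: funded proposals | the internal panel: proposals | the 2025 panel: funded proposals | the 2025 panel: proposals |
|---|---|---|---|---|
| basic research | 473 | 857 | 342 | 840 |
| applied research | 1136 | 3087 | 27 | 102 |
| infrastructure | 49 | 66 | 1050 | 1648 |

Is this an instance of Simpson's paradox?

Basic research: the internal panel 473/857 = 55.2%, the 2025 panel 342/840 = 40.7% → the internal panel
Applied research: the internal panel 1136/3087 = 36.8%, the 2025 panel 27/102 = 26.5% → the internal panel
Infrastructure: the internal panel 49/66 = 74.2%, the 2025 panel 1050/1648 = 63.7% → the internal panel
Overall: the internal panel 1658/4010 = 41.3%, the 2025 panel 1419/2590 = 54.8% → the 2025 panel
The internal panel wins each proposal group but the 2025 panel wins overall — the comparison reverses. The internal panel's proposals skew toward applied research, which has a lower base rate.

Yes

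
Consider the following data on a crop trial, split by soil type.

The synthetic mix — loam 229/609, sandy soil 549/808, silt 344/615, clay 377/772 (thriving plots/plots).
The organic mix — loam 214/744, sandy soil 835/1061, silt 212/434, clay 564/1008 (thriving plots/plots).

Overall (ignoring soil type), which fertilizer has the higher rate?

the organic mix

Loam: the synthetic mix 229/609 = 37.6%, the organic mix 214/744 = 28.8% → the synthetic mix
Sandy soil: the synthetic mix 549/808 = 67.9%, the organic mix 835/1061 = 78.7% → the organic mix
Silt: the synthetic mix 344/615 = 55.9%, the organic mix 212/434 = 48.8% → the synthetic mix
Clay: the synthetic mix 377/772 = 48.8%, the organic mix 564/1008 = 56.0% → the organic mix
Overall: the synthetic mix 1499/2804 = 53.5%, the organic mix 1825/3247 = 56.2% → the organic mix
(Neither sweeps every soil group, but the organic mix has the higher pooled rate.)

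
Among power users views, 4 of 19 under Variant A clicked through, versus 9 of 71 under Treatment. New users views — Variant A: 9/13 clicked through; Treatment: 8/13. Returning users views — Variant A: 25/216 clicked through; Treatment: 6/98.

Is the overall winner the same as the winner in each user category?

Power users: Variant A 4/19 = 21.1%, Treatment 9/71 = 12.7% → Variant A
New users: Variant A 9/13 = 69.2%, Treatment 8/13 = 61.5% → Variant A
Returning users: Variant A 25/216 = 11.6%, Treatment 6/98 = 6.1% → Variant A
Overall: Variant A 38/248 = 15.3%, Treatment 23/182 = 12.6% → Variant A
Variant A wins overall and in every user group — no reversal.

Yes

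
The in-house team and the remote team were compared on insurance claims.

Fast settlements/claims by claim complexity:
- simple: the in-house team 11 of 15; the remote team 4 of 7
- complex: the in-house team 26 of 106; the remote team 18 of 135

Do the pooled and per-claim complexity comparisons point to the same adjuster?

Yes

Simple: the in-house team 11/15 = 73.3%, the remote team 4/7 = 57.1% → the in-house team
Complex: the in-house team 26/106 = 24.5%, the remote team 18/135 = 13.3% → the in-house team
Overall: the in-house team 37/121 = 30.6%, the remote team 22/142 = 15.5% → the in-house team
The in-house team wins overall and in every claim group — no reversal.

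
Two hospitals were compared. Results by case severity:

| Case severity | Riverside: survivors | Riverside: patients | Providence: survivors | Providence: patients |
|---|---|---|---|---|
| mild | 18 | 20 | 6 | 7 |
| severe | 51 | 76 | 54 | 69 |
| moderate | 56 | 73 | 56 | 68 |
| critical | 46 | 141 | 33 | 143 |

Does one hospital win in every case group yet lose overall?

No

Mild: Riverside 18/20 = 90.0%, Providence 6/7 = 85.7% → Riverside
Severe: Riverside 51/76 = 67.1%, Providence 54/69 = 78.3% → Providence
Moderate: Riverside 56/73 = 76.7%, Providence 56/68 = 82.4% → Providence
Critical: Riverside 46/141 = 32.6%, Providence 33/143 = 23.1% → Riverside
Overall: Riverside 171/310 = 55.2%, Providence 149/287 = 51.9% → Riverside
Neither sweeps: Riverside wins 2 of 4 groups, Providence wins 2. Riverside wins overall but not every group — no Simpson reversal.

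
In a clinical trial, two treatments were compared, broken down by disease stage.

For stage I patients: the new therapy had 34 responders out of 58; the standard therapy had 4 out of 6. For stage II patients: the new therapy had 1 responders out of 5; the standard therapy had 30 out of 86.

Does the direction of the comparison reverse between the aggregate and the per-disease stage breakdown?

Yes

Stage I: the new therapy 34/58 = 58.6%, the standard therapy 4/6 = 66.7% → the standard therapy
Stage II: the new therapy 1/5 = 20.0%, the standard therapy 30/86 = 34.9% → the standard therapy
Overall: the new therapy 35/63 = 55.6%, the standard therapy 34/92 = 37.0% → the new therapy
The standard therapy wins each disease group but the new therapy wins overall — the comparison reverses. The standard therapy's patients skew toward stage II, which has a lower base rate.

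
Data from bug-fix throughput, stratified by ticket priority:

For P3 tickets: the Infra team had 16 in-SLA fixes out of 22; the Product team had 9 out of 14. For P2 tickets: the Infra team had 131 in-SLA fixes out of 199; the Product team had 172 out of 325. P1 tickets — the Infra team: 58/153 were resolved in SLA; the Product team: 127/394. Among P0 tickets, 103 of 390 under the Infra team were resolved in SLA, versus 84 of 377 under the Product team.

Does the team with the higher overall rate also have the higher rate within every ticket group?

P3: the Infra team 16/22 = 72.7%, the Product team 9/14 = 64.3% → the Infra team
P2: the Infra team 131/199 = 65.8%, the Product team 172/325 = 52.9% → the Infra team
P1: the Infra team 58/153 = 37.9%, the Product team 127/394 = 32.2% → the Infra team
P0: the Infra team 103/390 = 26.4%, the Product team 84/377 = 22.3% → the Infra team
Overall: the Infra team 308/764 = 40.3%, the Product team 392/1110 = 35.3% → the Infra team
The Infra team wins overall and in every ticket group — no reversal.

Yes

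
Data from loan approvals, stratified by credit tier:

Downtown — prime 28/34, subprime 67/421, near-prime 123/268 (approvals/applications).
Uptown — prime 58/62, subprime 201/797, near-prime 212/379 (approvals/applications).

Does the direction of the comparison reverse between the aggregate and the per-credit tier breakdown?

No

Prime: Downtown 28/34 = 82.4%, Uptown 58/62 = 93.5% → Uptown
Subprime: Downtown 67/421 = 15.9%, Uptown 201/797 = 25.2% → Uptown
Near-prime: Downtown 123/268 = 45.9%, Uptown 212/379 = 55.9% → Uptown
Overall: Downtown 218/723 = 30.2%, Uptown 471/1238 = 38.0% → Uptown
Uptown wins overall and in every credit group — no reversal.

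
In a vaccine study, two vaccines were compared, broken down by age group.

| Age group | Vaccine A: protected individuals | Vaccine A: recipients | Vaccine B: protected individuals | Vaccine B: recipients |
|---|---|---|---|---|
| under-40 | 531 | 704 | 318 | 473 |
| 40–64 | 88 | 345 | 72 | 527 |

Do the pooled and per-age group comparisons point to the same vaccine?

Yes

Under-40: Vaccine A 531/704 = 75.4%, Vaccine B 318/473 = 67.2% → Vaccine A
40–64: Vaccine A 88/345 = 25.5%, Vaccine B 72/527 = 13.7% → Vaccine A
Overall: Vaccine A 619/1049 = 59.0%, Vaccine B 390/1000 = 39.0% → Vaccine A
Vaccine A wins overall and in every age group — no reversal.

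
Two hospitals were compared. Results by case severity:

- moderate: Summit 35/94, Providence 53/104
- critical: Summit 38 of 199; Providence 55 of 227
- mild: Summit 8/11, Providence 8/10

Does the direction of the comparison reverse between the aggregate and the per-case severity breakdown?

No

Moderate: Summit 35/94 = 37.2%, Providence 53/104 = 51.0% → Providence
Critical: Summit 38/199 = 19.1%, Providence 55/227 = 24.2% → Providence
Mild: Summit 8/11 = 72.7%, Providence 8/10 = 80.0% → Providence
Overall: Summit 81/304 = 26.6%, Providence 116/341 = 34.0% → Providence
Providence wins overall and in every case group — no reversal.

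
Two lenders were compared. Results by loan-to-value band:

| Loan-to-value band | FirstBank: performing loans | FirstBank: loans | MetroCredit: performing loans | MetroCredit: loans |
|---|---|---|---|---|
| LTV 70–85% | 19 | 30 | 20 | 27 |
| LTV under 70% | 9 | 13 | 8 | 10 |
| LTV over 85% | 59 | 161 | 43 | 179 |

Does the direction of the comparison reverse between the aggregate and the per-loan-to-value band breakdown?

LTV 70–85%: FirstBank 19/30 = 63.3%, MetroCredit 20/27 = 74.1% → MetroCredit
LTV under 70%: FirstBank 9/13 = 69.2%, MetroCredit 8/10 = 80.0% → MetroCredit
LTV over 85%: FirstBank 59/161 = 36.6%, MetroCredit 43/179 = 24.0% → FirstBank
Overall: FirstBank 87/204 = 42.6%, MetroCredit 71/216 = 32.9% → FirstBank
Neither sweeps: FirstBank wins 1 of 3 groups, MetroCredit wins 2. FirstBank wins overall but not every group — no Simpson reversal.

No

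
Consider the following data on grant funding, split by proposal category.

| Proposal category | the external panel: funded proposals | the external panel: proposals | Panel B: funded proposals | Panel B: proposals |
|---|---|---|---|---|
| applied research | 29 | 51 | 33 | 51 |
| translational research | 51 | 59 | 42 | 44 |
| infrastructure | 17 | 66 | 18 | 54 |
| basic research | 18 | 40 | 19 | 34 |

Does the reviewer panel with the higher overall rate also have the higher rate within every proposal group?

Applied research: the external panel 29/51 = 56.9%, Panel B 33/51 = 64.7% → Panel B
Translational research: the external panel 51/59 = 86.4%, Panel B 42/44 = 95.5% → Panel B
Infrastructure: the external panel 17/66 = 25.8%, Panel B 18/54 = 33.3% → Panel B
Basic research: the external panel 18/40 = 45.0%, Panel B 19/34 = 55.9% → Panel B
Overall: the external panel 115/216 = 53.2%, Panel B 112/183 = 61.2% → Panel B
Panel B wins overall and in every proposal group — no reversal.

Yes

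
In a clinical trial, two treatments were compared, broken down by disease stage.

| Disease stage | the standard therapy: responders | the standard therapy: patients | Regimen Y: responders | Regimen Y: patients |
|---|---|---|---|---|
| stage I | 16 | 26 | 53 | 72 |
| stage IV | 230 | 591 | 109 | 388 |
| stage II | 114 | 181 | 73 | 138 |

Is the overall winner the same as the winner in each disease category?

No

Stage I: the standard therapy 16/26 = 61.5%, Regimen Y 53/72 = 73.6% → Regimen Y
Stage IV: the standard therapy 230/591 = 38.9%, Regimen Y 109/388 = 28.1% → the standard therapy
Stage II: the standard therapy 114/181 = 63.0%, Regimen Y 73/138 = 52.9% → the standard therapy
Overall: the standard therapy 360/798 = 45.1%, Regimen Y 235/598 = 39.3% → the standard therapy
Neither sweeps: the standard therapy wins 2 of 3 groups, Regimen Y wins 1. The standard therapy wins overall but not every group — no Simpson reversal.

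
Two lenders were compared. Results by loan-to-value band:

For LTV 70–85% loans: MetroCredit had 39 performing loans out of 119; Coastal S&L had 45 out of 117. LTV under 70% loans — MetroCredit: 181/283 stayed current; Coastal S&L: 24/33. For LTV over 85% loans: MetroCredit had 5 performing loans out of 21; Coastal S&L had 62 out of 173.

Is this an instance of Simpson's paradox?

LTV 70–85%: MetroCredit 39/119 = 32.8%, Coastal S&L 45/117 = 38.5% → Coastal S&L
LTV under 70%: MetroCredit 181/283 = 64.0%, Coastal S&L 24/33 = 72.7% → Coastal S&L
LTV over 85%: MetroCredit 5/21 = 23.8%, Coastal S&L 62/173 = 35.8% → Coastal S&L
Overall: MetroCredit 225/423 = 53.2%, Coastal S&L 131/323 = 40.6% → MetroCredit
Coastal S&L wins each loan-to-value group but MetroCredit wins overall — the comparison reverses. Coastal S&L's loans skew toward LTV over 85%, which has a lower base rate.

Yes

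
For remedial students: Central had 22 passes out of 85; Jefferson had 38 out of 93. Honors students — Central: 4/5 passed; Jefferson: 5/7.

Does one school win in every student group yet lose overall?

Remedial: Central 22/85 = 25.9%, Jefferson 38/93 = 40.9% → Jefferson
Honors: Central 4/5 = 80.0%, Jefferson 5/7 = 71.4% → Central
Overall: Central 26/90 = 28.9%, Jefferson 43/100 = 43.0% → Jefferson
Neither sweeps: Central wins 1 of 2 groups, Jefferson wins 1. Jefferson wins overall but not every group — no Simpson reversal.

No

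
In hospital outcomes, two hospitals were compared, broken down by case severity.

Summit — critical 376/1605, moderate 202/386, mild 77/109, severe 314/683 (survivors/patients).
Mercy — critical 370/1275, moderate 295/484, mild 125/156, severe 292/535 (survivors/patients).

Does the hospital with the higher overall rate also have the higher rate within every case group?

Yes

Critical: Summit 376/1605 = 23.4%, Mercy 370/1275 = 29.0% → Mercy
Moderate: Summit 202/386 = 52.3%, Mercy 295/484 = 61.0% → Mercy
Mild: Summit 77/109 = 70.6%, Mercy 125/156 = 80.1% → Mercy
Severe: Summit 314/683 = 46.0%, Mercy 292/535 = 54.6% → Mercy
Overall: Summit 969/2783 = 34.8%, Mercy 1082/2450 = 44.2% → Mercy
Mercy wins overall and in every case group — no reversal.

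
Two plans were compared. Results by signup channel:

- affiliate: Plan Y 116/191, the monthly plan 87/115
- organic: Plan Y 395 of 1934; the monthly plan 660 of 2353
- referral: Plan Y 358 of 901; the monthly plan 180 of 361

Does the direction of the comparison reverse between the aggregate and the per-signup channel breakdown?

No

Affiliate: Plan Y 116/191 = 60.7%, the monthly plan 87/115 = 75.7% → the monthly plan
Organic: Plan Y 395/1934 = 20.4%, the monthly plan 660/2353 = 28.0% → the monthly plan
Referral: Plan Y 358/901 = 39.7%, the monthly plan 180/361 = 49.9% → the monthly plan
Overall: Plan Y 869/3026 = 28.7%, the monthly plan 927/2829 = 32.8% → the monthly plan
The monthly plan wins overall and in every signup group — no reversal.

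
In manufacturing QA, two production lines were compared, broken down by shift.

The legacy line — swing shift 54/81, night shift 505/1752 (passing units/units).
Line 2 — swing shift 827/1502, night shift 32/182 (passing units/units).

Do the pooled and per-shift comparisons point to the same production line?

Swing shift: the legacy line 54/81 = 66.7%, Line 2 827/1502 = 55.1% → the legacy line
Night shift: the legacy line 505/1752 = 28.8%, Line 2 32/182 = 17.6% → the legacy line
Overall: the legacy line 559/1833 = 30.5%, Line 2 859/1684 = 51.0% → Line 2
The legacy line wins each shift group but Line 2 wins overall — the comparison reverses. The legacy line's units skew toward night shift, which has a lower base rate.

No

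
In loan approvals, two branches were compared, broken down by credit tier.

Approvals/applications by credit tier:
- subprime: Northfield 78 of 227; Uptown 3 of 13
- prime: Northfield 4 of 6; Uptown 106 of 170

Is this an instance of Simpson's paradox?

Yes

Subprime: Northfield 78/227 = 34.4%, Uptown 3/13 = 23.1% → Northfield
Prime: Northfield 4/6 = 66.7%, Uptown 106/170 = 62.4% → Northfield
Overall: Northfield 82/233 = 35.2%, Uptown 109/183 = 59.6% → Uptown
Northfield wins each credit group but Uptown wins overall — the comparison reverses. Northfield's applications skew toward subprime, which has a lower base rate.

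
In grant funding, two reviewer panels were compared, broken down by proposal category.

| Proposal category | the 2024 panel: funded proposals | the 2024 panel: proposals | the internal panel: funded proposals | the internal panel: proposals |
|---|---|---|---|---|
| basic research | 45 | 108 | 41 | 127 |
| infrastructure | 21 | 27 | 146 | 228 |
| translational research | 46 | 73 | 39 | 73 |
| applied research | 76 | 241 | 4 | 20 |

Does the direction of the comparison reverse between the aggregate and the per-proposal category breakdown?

Basic research: the 2024 panel 45/108 = 41.7%, the internal panel 41/127 = 32.3% → the 2024 panel
Infrastructure: the 2024 panel 21/27 = 77.8%, the internal panel 146/228 = 64.0% → the 2024 panel
Translational research: the 2024 panel 46/73 = 63.0%, the internal panel 39/73 = 53.4% → the 2024 panel
Applied research: the 2024 panel 76/241 = 31.5%, the internal panel 4/20 = 20.0% → the 2024 panel
Overall: the 2024 panel 188/449 = 41.9%, the internal panel 230/448 = 51.3% → the internal panel
The 2024 panel wins each proposal group but the internal panel wins overall — the comparison reverses. The 2024 panel's proposals skew toward applied research, which has a lower base rate.

Yes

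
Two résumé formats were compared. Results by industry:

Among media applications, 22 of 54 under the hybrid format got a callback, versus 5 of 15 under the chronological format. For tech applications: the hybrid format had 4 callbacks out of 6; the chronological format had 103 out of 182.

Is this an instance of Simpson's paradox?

Media: the hybrid format 22/54 = 40.7%, the chronological format 5/15 = 33.3% → the hybrid format
Tech: the hybrid format 4/6 = 66.7%, the chronological format 103/182 = 56.6% → the hybrid format
Overall: the hybrid format 26/60 = 43.3%, the chronological format 108/197 = 54.8% → the chronological format
The hybrid format wins each industry group but the chronological format wins overall — the comparison reverses. The hybrid format's applications skew toward media, which has a lower base rate.

Yes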